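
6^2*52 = 1872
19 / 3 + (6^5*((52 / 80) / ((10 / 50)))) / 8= 3165.33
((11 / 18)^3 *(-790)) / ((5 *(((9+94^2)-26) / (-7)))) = 736043 / 25716204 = 0.03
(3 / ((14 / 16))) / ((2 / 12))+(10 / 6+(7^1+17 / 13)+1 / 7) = 8378 / 273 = 30.69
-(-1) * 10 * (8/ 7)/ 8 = 10/ 7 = 1.43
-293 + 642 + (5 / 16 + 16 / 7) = 39379 / 112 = 351.60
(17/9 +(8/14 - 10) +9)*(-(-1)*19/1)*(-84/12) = -194.22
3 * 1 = 3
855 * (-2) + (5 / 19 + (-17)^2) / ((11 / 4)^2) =-3843354 / 2299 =-1671.75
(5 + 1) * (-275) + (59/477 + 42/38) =-14942812/9063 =-1648.77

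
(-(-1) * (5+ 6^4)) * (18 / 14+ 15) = 21187.71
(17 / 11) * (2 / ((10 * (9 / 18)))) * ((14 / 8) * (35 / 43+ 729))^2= 205090831673 / 203390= 1008362.42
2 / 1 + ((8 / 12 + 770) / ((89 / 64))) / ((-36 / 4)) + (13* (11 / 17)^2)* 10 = -3574628 / 694467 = -5.15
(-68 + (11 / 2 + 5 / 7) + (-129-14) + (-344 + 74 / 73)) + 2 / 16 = -2238781 / 4088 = -547.65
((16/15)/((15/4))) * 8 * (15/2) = 256/15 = 17.07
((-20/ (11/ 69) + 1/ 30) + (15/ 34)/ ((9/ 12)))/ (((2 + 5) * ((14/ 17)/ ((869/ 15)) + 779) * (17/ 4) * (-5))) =110649454/ 102712264725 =0.00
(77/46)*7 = 539/46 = 11.72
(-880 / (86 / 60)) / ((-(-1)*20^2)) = -66 / 43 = -1.53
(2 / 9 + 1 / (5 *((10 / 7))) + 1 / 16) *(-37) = -56573 / 3600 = -15.71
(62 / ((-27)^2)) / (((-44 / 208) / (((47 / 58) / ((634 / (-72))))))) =303056 / 8190963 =0.04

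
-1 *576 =-576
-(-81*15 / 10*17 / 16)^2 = -17065161 / 1024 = -16665.20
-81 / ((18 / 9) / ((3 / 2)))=-243 / 4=-60.75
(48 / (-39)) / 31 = -16 / 403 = -0.04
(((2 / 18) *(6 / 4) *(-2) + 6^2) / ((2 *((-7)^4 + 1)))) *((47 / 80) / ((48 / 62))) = 155899 / 27671040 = 0.01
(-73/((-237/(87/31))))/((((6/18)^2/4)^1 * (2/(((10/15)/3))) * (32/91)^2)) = 17530877/626944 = 27.96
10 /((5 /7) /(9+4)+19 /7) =65 /18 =3.61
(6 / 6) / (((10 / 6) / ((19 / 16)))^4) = 10556001 / 40960000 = 0.26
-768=-768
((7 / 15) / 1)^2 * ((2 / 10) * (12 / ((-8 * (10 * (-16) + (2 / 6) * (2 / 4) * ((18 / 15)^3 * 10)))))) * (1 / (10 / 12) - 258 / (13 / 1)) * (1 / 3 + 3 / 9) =-4949 / 957450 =-0.01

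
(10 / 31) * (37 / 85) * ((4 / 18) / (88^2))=37 / 9182448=0.00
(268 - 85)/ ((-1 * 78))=-61/ 26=-2.35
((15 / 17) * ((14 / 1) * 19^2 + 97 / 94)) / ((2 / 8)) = 14255190 / 799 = 17841.29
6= 6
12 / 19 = 0.63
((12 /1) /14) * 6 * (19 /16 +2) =16.39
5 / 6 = 0.83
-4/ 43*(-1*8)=32/ 43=0.74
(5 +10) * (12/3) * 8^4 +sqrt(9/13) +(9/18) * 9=3 * sqrt(13)/13 +491529/2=245765.33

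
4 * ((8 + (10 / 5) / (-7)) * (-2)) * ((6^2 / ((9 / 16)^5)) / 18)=-33554432 / 15309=-2191.81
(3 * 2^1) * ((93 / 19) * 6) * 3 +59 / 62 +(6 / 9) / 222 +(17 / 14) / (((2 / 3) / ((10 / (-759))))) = 183947997700 / 347358627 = 529.56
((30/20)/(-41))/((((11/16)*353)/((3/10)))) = -36/796015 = -0.00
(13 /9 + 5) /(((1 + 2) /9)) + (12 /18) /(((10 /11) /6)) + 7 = 461 /15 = 30.73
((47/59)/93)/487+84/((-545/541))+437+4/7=3610707080668/10194324735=354.19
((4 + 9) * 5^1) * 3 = 195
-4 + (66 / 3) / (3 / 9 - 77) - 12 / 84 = -4.43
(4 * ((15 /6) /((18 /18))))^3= 1000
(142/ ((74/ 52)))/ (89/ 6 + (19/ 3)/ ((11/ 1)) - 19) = -81224/ 2923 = -27.79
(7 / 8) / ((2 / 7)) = 49 / 16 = 3.06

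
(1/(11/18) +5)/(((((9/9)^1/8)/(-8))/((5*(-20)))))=467200/11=42472.73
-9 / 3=-3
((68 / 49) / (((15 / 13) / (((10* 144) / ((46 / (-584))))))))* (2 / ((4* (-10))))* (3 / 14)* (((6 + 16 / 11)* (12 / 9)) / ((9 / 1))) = 338663936 / 1301685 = 260.17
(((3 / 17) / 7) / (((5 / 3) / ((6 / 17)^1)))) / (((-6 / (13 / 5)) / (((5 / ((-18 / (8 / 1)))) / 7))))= 52 / 70805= 0.00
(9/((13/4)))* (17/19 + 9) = 6768/247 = 27.40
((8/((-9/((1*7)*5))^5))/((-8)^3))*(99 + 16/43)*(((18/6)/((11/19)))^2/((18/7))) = 567124430928125/39325689216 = 14421.22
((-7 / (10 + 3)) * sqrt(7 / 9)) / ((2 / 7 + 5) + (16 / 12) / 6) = -147 * sqrt(7) / 4511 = -0.09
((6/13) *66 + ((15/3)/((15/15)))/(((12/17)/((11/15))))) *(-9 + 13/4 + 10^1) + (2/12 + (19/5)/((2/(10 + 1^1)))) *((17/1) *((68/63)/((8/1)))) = 39283991/196560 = 199.86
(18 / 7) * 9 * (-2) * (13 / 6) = -702 / 7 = -100.29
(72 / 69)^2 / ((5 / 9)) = 5184 / 2645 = 1.96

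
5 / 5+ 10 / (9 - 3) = 8 / 3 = 2.67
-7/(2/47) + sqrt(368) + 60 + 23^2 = 4*sqrt(23) + 849/2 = 443.68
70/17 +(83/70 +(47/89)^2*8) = 71019111/9425990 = 7.53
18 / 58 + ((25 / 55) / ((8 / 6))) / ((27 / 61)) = 12409 / 11484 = 1.08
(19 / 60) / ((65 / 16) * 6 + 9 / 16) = 4 / 315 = 0.01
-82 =-82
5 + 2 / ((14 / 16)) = 7.29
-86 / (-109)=86 / 109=0.79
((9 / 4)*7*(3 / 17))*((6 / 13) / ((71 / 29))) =0.52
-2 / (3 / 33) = -22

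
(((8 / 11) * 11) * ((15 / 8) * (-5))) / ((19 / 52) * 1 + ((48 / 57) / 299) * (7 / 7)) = -568100 / 2789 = -203.69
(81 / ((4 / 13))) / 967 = 1053 / 3868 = 0.27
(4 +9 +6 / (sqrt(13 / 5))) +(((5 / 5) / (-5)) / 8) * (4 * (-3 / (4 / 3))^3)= 6 * sqrt(65) / 13 +9049 / 640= 17.86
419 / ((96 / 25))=10475 / 96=109.11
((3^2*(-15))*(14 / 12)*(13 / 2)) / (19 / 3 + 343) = -12285 / 4192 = -2.93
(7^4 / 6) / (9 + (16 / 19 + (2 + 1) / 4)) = 13034 / 345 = 37.78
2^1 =2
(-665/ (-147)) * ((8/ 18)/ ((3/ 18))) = 760/ 63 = 12.06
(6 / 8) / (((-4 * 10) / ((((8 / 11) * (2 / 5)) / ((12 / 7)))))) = -7 / 2200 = -0.00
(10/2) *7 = 35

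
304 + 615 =919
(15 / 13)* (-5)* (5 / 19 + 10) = -1125 / 19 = -59.21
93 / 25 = 3.72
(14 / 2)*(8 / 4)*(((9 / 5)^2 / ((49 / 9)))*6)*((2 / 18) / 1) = 972 / 175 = 5.55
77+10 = 87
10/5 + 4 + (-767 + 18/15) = -759.80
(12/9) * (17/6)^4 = 83521/972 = 85.93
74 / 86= 37 / 43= 0.86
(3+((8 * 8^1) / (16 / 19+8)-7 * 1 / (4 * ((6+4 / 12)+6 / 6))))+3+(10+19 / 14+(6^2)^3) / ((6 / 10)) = 20537069 / 264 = 77791.93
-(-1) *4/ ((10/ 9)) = 18/ 5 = 3.60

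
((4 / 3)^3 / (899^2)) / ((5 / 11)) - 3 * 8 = -2618570536 / 109107135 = -24.00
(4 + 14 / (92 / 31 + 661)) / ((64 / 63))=289681 / 73184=3.96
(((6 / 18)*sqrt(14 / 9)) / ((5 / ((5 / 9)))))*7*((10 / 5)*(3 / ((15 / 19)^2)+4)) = 9254*sqrt(14) / 6075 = 5.70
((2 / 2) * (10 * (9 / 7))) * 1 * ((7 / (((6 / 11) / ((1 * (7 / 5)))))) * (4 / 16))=231 / 4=57.75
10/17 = 0.59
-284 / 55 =-5.16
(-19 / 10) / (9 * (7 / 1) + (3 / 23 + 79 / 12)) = -2622 / 96205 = -0.03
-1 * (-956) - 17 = 939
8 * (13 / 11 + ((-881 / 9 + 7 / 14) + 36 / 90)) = -379396 / 495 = -766.46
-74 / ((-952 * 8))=37 / 3808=0.01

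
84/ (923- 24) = 84/ 899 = 0.09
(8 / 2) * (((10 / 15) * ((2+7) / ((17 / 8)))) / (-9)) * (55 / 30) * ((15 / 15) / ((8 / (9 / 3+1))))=-176 / 153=-1.15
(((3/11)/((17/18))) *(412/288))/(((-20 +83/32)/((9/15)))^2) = 711936/1450414075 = 0.00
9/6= 3/2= 1.50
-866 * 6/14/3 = -866/7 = -123.71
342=342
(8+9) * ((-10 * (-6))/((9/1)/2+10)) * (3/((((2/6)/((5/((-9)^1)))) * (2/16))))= -81600/29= -2813.79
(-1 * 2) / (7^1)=-2 / 7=-0.29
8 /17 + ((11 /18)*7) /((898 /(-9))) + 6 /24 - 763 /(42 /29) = -24096875 /45798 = -526.16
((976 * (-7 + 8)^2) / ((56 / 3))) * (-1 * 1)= -366 / 7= -52.29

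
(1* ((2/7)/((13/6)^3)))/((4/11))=1188/15379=0.08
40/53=0.75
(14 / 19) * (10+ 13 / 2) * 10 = 2310 / 19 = 121.58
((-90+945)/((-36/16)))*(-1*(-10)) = -3800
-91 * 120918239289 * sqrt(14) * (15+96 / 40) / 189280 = -10519886818143 * sqrt(14) / 10400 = -3784789636.65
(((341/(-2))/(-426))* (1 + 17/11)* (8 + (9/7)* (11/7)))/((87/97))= 1476437/129717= 11.38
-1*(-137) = 137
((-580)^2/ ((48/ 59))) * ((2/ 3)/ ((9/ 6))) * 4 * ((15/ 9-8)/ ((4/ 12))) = -377104400/ 27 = -13966829.63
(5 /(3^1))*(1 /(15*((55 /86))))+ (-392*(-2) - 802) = -8824 /495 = -17.83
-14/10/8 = -7/40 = -0.18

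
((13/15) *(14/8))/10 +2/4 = 391/600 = 0.65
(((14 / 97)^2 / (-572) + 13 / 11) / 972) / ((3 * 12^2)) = 0.00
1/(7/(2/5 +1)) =1/5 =0.20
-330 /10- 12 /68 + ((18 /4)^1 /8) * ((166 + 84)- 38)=5853 /68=86.07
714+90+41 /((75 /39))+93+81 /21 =161381 /175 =922.18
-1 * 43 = -43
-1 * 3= -3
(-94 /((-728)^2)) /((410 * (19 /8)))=-47 /258035960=-0.00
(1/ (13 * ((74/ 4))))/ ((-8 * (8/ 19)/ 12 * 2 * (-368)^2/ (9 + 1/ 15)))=-323/ 651389440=-0.00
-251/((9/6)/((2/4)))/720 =-251/2160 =-0.12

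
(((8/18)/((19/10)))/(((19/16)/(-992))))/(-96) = 19840/9747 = 2.04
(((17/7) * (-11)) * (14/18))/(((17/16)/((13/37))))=-2288/333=-6.87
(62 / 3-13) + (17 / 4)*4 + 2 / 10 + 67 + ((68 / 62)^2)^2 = 1292656978 / 13852815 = 93.31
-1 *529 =-529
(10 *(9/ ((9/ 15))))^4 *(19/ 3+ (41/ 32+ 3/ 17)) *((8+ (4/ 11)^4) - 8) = 17165250000000/ 248897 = 68965274.79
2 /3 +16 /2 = 26 /3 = 8.67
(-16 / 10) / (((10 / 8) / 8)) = -256 / 25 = -10.24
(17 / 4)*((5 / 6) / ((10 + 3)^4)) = 85 / 685464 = 0.00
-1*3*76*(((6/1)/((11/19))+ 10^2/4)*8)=-709536/11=-64503.27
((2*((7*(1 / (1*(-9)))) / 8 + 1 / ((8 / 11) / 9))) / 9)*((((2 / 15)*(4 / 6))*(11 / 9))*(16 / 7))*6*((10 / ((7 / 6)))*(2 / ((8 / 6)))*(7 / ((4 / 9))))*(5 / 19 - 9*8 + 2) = -57407.07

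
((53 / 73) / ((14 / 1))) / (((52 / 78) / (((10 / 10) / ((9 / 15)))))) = 265 / 2044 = 0.13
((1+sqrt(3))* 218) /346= 109 /173+109* sqrt(3) /173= 1.72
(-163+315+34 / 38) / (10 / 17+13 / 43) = 303365 / 1767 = 171.68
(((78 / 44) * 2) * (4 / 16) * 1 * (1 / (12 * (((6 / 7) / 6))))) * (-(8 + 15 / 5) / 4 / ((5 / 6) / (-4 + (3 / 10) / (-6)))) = 22113 / 3200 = 6.91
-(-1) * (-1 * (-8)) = 8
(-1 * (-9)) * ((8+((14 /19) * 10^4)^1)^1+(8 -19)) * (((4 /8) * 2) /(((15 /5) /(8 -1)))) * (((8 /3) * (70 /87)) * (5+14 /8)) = 1234297260 /551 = 2240103.92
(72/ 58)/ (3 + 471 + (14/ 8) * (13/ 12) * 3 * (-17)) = 576/ 175073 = 0.00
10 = 10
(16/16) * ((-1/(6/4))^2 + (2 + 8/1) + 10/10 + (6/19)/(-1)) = 11.13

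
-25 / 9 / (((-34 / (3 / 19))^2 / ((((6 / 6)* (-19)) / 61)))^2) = -225 / 1795074758416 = -0.00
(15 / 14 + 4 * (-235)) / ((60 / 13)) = -34177 / 168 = -203.43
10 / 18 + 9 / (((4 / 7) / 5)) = 2855 / 36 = 79.31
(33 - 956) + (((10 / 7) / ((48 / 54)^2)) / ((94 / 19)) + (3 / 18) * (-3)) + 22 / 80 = -97158653 / 105280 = -922.86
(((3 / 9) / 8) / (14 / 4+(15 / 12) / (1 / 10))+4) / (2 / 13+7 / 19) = 379639 / 49536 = 7.66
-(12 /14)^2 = -36 /49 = -0.73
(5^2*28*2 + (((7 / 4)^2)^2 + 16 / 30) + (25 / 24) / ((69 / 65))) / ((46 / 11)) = 4112133817 / 12188160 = 337.39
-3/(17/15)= -45/17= -2.65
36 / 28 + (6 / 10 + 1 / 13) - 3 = -472 / 455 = -1.04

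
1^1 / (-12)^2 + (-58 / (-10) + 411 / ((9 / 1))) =37061 / 720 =51.47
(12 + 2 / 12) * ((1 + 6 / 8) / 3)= 511 / 72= 7.10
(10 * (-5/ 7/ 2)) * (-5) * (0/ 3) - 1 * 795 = -795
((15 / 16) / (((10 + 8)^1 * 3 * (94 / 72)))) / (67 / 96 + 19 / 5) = 300 / 101473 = 0.00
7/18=0.39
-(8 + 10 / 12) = -53 / 6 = -8.83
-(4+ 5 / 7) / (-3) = 11 / 7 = 1.57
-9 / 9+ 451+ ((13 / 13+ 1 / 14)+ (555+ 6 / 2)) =14127 / 14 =1009.07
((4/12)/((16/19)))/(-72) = -19/3456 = -0.01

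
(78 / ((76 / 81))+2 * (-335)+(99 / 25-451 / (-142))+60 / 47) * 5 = -916895778 / 317015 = -2892.28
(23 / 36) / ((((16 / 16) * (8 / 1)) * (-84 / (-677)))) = 15571 / 24192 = 0.64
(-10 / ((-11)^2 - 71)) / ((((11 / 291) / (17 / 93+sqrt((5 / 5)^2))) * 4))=-97 / 62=-1.56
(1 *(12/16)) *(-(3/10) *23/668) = -207/26720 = -0.01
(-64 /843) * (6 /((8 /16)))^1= -256 /281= -0.91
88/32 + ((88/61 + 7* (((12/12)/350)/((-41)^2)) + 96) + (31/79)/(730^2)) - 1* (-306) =876743206778349/2158441906550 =406.19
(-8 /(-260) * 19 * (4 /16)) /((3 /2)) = 19 /195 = 0.10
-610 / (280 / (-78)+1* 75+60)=-4.64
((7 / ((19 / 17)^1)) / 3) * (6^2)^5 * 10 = 23984916480 / 19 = 1262364025.26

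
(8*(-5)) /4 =-10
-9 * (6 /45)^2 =-4 /25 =-0.16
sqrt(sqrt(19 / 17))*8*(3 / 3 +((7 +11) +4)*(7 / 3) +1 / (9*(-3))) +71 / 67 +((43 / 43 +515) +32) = 11296*17^(3 / 4)*19^(1 / 4) / 459 +36787 / 67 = 979.23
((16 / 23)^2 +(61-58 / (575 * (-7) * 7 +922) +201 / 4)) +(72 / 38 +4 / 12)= 374604522301 / 3287038836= 113.96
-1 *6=-6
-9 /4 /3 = -3 /4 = -0.75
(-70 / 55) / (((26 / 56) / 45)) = -17640 / 143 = -123.36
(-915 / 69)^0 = 1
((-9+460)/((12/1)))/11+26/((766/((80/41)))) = 656303/188436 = 3.48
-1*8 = -8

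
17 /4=4.25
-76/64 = -19/16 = -1.19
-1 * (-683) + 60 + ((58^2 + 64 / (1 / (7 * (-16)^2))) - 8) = 118787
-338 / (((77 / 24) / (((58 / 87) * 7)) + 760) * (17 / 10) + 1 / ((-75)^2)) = -60840000 / 232770407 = -0.26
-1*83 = -83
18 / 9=2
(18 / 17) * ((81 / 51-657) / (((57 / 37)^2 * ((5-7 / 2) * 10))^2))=-4640422636 / 8474123025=-0.55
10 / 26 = 5 / 13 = 0.38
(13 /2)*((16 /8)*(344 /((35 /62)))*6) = 1663584 /35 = 47530.97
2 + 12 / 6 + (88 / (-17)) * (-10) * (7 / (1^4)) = 6228 / 17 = 366.35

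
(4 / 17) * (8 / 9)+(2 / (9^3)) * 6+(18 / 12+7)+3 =96877 / 8262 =11.73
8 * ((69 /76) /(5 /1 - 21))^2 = 4761 /184832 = 0.03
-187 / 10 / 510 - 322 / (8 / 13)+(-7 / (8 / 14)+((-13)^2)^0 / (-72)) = -963991 / 1800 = -535.55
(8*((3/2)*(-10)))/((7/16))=-1920/7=-274.29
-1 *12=-12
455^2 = 207025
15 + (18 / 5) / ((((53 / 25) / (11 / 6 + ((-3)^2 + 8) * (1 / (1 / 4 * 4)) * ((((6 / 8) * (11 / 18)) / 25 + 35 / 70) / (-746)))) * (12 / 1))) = 15.26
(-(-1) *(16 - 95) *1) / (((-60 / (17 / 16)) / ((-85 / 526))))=-22831 / 100992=-0.23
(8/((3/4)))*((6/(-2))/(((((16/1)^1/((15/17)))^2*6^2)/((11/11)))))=-25/9248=-0.00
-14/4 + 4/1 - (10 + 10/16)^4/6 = -52188337/24576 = -2123.55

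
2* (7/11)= 14/11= 1.27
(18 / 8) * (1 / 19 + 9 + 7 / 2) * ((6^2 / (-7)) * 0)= 0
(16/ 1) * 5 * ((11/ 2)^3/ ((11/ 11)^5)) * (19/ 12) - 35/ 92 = 5816365/ 276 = 21073.79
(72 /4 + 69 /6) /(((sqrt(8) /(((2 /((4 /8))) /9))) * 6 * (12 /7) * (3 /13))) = 5369 * sqrt(2) /3888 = 1.95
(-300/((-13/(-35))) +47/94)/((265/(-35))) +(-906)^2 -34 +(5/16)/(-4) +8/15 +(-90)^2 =548339756293/661440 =829009.07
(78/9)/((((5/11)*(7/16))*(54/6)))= 4576/945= 4.84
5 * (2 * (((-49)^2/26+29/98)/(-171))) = -65570/12103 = -5.42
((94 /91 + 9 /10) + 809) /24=245983 /7280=33.79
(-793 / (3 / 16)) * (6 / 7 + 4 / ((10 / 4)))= -1091168 / 105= -10392.08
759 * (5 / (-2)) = -3795 / 2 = -1897.50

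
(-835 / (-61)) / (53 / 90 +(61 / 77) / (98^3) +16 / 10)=2723127283800 / 435446881609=6.25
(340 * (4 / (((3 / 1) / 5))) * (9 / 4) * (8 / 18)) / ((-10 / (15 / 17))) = -200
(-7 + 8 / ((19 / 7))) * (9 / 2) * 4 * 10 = -13860 / 19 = -729.47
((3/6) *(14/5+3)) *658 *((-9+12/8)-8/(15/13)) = -27541.69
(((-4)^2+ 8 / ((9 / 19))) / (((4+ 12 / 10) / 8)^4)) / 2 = 23680000 / 257049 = 92.12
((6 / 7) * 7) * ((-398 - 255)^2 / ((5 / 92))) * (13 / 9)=1019970328 / 15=67998021.87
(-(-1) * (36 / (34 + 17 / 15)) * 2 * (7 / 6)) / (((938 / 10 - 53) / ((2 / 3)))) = 350 / 8959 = 0.04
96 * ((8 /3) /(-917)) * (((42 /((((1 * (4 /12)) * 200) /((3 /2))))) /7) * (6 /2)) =-2592 /22925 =-0.11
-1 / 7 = -0.14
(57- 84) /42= -9 /14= -0.64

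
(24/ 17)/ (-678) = -4/ 1921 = -0.00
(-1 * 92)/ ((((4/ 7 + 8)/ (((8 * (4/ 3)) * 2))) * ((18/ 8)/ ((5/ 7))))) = -5888/ 81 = -72.69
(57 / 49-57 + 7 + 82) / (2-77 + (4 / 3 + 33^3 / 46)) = 44850 / 956921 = 0.05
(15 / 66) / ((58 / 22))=5 / 58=0.09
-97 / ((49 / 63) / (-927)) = 809271 / 7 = 115610.14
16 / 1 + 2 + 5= 23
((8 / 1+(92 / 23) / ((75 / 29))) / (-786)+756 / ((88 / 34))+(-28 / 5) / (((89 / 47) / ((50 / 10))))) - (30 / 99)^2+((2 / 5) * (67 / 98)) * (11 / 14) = 6711833701457 / 24194173850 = 277.42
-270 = -270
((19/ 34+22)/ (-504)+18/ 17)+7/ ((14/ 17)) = 163033/ 17136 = 9.51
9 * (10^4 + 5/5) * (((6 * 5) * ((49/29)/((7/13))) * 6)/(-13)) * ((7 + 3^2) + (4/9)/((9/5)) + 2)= -2069406920/29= -71358859.31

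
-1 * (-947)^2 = -896809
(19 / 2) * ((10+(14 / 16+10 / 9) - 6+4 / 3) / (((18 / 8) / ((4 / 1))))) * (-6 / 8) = -10013 / 108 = -92.71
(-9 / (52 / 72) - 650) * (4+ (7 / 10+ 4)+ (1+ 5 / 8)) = -889189 / 130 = -6839.92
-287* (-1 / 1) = 287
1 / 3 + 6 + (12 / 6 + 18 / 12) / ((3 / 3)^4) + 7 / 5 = 337 / 30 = 11.23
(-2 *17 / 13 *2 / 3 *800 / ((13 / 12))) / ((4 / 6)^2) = -489600 / 169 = -2897.04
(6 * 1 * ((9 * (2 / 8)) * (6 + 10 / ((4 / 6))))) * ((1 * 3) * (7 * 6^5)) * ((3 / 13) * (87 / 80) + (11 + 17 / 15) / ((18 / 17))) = 35237659149 / 65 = 542117833.06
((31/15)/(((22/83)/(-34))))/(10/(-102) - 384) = 743597/1077395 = 0.69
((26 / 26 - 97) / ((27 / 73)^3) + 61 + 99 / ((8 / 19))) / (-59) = 84045343 / 3096792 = 27.14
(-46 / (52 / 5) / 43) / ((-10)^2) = -23 / 22360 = -0.00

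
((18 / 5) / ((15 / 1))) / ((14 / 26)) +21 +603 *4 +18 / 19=8094357 / 3325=2434.39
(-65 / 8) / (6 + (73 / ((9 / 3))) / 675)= -131625 / 97784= -1.35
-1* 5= -5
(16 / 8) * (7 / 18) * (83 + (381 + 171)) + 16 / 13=57929 / 117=495.12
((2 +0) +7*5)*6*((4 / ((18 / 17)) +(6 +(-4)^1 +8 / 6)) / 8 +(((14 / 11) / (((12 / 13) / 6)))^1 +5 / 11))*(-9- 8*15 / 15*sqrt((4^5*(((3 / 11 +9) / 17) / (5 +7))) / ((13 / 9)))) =-116159.77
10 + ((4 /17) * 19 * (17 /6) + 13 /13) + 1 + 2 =80 /3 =26.67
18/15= 6/5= 1.20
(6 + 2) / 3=8 / 3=2.67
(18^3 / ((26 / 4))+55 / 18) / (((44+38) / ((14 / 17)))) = 1474669 / 163098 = 9.04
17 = 17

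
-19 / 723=-0.03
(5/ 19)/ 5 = 1/ 19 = 0.05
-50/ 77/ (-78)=25/ 3003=0.01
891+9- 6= 894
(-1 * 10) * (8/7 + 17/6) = -835/21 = -39.76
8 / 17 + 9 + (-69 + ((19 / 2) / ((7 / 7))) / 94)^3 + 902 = -36842410609369 / 112959424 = -326156.15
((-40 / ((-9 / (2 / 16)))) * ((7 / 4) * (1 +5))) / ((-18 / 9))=-35 / 12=-2.92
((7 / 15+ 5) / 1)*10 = 164 / 3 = 54.67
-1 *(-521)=521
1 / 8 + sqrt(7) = 2.77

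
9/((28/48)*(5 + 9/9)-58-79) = -6/89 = -0.07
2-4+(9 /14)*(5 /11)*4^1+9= 629 /77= 8.17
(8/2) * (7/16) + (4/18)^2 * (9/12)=193/108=1.79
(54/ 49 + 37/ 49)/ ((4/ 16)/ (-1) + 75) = 0.02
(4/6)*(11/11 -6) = -10/3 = -3.33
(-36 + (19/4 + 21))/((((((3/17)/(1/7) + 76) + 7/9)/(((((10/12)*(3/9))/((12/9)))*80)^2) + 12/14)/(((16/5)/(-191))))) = 0.15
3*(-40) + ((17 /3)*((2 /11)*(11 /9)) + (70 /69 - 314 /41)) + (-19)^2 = 5998999 /25461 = 235.62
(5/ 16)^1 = 5/ 16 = 0.31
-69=-69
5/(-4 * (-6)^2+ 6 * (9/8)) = -20/549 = -0.04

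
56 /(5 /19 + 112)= 1064 /2133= 0.50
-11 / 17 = -0.65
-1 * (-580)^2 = -336400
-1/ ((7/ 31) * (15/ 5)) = -1.48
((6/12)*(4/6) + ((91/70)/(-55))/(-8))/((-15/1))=-4439/198000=-0.02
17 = 17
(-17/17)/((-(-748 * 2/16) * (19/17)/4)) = -8/209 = -0.04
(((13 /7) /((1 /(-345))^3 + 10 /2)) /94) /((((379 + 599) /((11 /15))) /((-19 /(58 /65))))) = -14650588875 /232223458935776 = -0.00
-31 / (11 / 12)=-372 / 11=-33.82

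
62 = 62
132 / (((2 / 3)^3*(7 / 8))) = 3564 / 7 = 509.14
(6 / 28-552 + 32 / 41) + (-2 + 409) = -144.01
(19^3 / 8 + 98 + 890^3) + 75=5639760243 / 8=704970030.38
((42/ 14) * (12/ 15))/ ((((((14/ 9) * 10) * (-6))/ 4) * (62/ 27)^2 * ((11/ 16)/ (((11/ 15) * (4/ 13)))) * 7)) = -69984/ 76519625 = -0.00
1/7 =0.14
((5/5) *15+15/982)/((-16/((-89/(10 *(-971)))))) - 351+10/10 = -10679708861/30512704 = -350.01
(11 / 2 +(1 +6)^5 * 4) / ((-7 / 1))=-134467 / 14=-9604.79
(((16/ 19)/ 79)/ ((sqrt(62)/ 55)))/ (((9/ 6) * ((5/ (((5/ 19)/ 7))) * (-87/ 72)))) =-7040 * sqrt(62)/ 179470067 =-0.00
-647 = -647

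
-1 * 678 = -678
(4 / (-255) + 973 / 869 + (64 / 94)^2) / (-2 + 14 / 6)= 767320831 / 163167785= 4.70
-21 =-21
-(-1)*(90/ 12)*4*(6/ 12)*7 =105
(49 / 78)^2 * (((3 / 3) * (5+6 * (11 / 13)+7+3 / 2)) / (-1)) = -7.33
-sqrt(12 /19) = -2 * sqrt(57) /19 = -0.79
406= 406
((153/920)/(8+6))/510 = 3/128800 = 0.00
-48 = -48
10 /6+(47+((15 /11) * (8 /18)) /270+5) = 53.67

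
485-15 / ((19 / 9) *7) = 64370 / 133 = 483.98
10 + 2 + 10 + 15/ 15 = 23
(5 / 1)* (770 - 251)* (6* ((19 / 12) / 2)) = 49305 / 4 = 12326.25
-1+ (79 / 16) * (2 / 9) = 7 / 72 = 0.10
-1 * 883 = -883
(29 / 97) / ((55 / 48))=1392 / 5335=0.26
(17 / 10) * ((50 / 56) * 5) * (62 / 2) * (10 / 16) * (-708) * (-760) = 1107688125 / 14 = 79120580.36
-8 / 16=-1 / 2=-0.50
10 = 10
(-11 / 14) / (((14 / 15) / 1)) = -165 / 196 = -0.84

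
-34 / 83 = -0.41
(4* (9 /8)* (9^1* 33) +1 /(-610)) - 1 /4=1630223 /1220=1336.25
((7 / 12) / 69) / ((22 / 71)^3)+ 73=646113089 / 8816544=73.28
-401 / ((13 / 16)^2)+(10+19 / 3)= -299687 / 507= -591.10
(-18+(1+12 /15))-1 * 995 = -5056 /5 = -1011.20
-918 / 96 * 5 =-765 / 16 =-47.81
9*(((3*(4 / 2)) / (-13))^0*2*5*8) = 720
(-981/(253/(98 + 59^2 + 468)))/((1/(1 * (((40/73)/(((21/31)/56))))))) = -13127820480/18469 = -710802.99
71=71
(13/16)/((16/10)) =65/128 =0.51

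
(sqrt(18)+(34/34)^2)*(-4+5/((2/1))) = -9*sqrt(2)/2 -3/2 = -7.86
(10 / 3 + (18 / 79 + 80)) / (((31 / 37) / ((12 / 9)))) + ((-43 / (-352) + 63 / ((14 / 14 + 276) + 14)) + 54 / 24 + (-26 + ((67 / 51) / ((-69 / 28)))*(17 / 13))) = 24497823201433 / 225017803296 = 108.87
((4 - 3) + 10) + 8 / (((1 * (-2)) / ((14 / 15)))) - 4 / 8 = 203 / 30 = 6.77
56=56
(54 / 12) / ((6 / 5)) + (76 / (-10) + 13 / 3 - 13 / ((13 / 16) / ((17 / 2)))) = -8131 / 60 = -135.52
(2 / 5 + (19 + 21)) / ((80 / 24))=303 / 25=12.12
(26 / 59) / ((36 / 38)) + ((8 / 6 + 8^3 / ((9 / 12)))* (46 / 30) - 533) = 1370684 / 2655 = 516.27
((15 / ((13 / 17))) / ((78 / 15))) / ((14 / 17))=21675 / 4732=4.58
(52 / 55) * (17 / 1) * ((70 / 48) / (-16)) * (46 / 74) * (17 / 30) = -604877 / 1172160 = -0.52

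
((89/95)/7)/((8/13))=1157/5320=0.22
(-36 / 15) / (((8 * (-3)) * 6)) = 1 / 60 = 0.02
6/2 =3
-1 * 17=-17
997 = 997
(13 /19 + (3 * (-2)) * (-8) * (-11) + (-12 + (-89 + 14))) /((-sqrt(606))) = 5836 * sqrt(606) /5757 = 24.95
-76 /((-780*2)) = 19 /390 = 0.05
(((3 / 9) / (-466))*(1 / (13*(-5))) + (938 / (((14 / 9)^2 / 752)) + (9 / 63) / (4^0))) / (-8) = -185425051117 / 5088720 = -36438.45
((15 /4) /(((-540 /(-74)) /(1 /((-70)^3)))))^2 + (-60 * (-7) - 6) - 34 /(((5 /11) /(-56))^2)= -314488682323522558631 /609892416000000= -515646.16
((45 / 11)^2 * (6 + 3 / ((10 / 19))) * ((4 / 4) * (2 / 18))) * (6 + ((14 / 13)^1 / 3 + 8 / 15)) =18144 / 121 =149.95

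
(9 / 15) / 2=3 / 10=0.30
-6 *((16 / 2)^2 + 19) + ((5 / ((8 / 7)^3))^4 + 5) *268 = 594069351394803 / 17179869184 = 34579.39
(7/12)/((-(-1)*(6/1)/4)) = 7/18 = 0.39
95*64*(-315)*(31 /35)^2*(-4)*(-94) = -3954461184 /7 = -564923026.29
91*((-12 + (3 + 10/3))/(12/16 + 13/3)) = -6188/61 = -101.44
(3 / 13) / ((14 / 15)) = 45 / 182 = 0.25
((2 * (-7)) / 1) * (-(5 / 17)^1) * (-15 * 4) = -247.06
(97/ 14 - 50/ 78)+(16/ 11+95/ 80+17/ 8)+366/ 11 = 2129839/ 48048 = 44.33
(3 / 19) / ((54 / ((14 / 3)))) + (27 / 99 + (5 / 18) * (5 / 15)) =4277 / 11286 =0.38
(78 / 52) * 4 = 6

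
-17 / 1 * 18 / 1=-306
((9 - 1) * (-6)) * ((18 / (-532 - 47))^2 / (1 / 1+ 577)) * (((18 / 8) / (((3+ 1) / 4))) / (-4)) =0.00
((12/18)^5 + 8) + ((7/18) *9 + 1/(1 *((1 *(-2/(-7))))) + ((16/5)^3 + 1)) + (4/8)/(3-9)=5931187/121500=48.82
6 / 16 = 3 / 8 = 0.38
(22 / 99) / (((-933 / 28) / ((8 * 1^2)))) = -448 / 8397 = -0.05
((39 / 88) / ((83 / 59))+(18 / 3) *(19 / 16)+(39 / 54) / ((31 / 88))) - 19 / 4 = 4.74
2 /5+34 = 172 /5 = 34.40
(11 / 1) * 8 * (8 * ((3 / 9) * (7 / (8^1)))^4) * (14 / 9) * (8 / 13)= 184877 / 37908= 4.88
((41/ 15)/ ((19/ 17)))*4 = 2788/ 285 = 9.78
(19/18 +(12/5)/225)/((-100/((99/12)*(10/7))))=-26389/210000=-0.13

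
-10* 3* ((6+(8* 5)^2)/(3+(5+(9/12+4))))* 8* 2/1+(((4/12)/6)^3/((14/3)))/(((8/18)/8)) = -1554094063/25704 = -60461.18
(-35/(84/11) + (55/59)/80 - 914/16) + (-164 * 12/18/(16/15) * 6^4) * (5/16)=-117738125/2832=-41574.20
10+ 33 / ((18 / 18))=43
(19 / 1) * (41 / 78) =779 / 78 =9.99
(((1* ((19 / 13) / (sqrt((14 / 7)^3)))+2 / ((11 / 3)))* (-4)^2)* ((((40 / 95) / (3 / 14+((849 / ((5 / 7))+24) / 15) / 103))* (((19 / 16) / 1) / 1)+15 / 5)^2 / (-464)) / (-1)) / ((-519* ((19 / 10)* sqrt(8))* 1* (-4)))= 19870838405 / 1015387942473372+1806439855* sqrt(2) / 123669044275603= 0.00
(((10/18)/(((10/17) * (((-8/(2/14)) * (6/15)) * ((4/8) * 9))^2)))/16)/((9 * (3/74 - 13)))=-15725/315707341824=-0.00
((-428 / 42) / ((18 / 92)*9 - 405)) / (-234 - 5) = -9844 / 93097431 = -0.00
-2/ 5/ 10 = -1/ 25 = -0.04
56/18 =28/9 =3.11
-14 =-14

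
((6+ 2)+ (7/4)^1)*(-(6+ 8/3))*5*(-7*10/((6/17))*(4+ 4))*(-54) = -36199800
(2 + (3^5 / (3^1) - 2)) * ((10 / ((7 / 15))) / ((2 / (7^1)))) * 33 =200475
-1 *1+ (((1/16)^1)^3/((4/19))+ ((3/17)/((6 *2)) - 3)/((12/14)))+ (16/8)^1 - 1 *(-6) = 3.52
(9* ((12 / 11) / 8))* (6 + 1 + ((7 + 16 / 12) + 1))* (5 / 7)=315 / 22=14.32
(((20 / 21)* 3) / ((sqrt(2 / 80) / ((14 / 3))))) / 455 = 16* sqrt(10) / 273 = 0.19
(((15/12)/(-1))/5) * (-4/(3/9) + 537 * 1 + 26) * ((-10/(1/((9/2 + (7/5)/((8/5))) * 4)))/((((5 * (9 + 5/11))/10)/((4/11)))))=118465/52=2278.17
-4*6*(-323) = 7752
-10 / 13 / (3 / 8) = -80 / 39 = -2.05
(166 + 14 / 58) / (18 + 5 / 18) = 86778 / 9541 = 9.10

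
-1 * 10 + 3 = -7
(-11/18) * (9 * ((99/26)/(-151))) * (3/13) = 3267/102076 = 0.03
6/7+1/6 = 43/42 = 1.02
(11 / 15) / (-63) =-11 / 945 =-0.01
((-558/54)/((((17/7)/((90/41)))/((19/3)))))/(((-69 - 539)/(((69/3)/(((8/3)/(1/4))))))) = 74865/356864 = 0.21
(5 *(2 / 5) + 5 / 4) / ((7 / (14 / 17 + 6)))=377 / 119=3.17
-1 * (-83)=83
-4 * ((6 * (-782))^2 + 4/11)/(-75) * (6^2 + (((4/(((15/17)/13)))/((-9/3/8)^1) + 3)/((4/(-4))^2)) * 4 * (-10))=10814053613248/1485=7282190985.35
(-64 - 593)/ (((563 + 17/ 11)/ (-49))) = 39347/ 690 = 57.02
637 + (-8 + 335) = 964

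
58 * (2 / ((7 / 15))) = 1740 / 7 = 248.57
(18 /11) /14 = 9 /77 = 0.12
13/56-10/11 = -417/616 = -0.68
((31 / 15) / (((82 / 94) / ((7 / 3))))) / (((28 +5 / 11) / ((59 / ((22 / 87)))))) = 17450489 / 384990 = 45.33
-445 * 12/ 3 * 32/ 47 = -56960/ 47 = -1211.91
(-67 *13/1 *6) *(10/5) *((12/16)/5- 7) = 357981/5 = 71596.20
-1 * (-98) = 98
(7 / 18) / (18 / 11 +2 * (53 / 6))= 11 / 546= 0.02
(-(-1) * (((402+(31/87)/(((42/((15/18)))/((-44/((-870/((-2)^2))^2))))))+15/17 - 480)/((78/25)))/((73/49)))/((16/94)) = -6127934047795/62868598416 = -97.47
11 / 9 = 1.22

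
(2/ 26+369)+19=5045/ 13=388.08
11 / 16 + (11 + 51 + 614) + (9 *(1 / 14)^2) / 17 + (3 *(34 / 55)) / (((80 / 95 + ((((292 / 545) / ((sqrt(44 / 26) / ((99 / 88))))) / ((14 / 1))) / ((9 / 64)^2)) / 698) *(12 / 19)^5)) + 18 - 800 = -898854438738938929182963 / 10778270203060946231296 - 295390791889998413 *sqrt(286) / 80060680529939501568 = -83.46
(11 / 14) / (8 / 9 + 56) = 99 / 7168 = 0.01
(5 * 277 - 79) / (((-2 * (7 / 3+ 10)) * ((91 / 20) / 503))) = -19707540 / 3367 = -5853.15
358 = 358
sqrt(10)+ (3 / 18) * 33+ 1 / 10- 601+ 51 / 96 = -95179 / 160+ sqrt(10) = -591.71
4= 4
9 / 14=0.64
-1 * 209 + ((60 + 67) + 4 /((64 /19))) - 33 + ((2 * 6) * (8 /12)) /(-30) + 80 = -8179 /240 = -34.08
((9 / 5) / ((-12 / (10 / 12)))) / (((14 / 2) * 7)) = -1 / 392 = -0.00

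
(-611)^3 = -228099131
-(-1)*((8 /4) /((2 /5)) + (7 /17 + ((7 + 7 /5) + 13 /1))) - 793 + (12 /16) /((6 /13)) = -519903 /680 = -764.56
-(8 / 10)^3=-64 / 125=-0.51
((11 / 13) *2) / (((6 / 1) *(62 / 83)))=913 / 2418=0.38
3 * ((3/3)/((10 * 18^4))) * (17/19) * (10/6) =17/3989088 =0.00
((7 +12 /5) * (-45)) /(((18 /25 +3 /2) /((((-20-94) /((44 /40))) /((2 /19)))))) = 76351500 /407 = 187595.82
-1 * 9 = -9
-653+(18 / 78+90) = -7316 / 13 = -562.77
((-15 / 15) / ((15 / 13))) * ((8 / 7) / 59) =-104 / 6195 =-0.02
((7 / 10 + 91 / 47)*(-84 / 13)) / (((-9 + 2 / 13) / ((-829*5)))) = -43139502 / 5405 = -7981.41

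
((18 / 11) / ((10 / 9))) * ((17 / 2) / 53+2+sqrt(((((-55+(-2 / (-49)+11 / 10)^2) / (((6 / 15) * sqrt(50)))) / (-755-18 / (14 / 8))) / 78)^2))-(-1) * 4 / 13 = 348111513 * sqrt(2) / 1051021972000+264457 / 75790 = 3.49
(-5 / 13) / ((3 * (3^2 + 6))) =-0.01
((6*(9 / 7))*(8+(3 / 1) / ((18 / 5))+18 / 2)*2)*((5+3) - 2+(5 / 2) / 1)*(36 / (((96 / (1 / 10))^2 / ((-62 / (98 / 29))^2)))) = 13231058571 / 430259200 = 30.75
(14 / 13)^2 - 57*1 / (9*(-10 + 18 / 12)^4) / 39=147327092 / 127035441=1.16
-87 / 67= -1.30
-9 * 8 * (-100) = 7200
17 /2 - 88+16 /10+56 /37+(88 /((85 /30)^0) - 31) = -19.39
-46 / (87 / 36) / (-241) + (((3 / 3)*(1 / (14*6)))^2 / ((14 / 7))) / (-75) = 584229811 / 7397157600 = 0.08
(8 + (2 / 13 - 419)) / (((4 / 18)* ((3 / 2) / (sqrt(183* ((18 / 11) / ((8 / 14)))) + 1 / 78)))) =-48069* sqrt(28182) / 286 - 5341 / 338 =-28231.12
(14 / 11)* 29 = 406 / 11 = 36.91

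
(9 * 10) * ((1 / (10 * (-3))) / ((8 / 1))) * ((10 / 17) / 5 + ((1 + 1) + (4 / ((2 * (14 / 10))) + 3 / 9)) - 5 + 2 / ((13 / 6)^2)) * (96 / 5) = 502752 / 100555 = 5.00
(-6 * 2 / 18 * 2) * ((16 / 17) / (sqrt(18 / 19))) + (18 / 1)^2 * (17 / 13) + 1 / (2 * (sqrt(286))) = -32 * sqrt(38) / 153 + sqrt(286) / 572 + 5508 / 13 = 422.43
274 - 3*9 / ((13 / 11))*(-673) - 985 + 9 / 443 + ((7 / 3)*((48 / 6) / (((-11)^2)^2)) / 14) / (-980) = 908807454626626 / 61973376465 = 14664.48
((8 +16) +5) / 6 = 29 / 6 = 4.83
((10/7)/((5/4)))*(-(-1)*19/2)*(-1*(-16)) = 1216/7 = 173.71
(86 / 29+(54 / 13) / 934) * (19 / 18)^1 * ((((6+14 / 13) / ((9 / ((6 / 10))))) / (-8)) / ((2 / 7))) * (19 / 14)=-4341547367 / 4943736720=-0.88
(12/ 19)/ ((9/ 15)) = 20/ 19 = 1.05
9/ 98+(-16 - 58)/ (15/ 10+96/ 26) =-187337/ 13230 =-14.16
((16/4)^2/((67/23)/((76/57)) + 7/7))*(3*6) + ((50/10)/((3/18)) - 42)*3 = 15948/293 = 54.43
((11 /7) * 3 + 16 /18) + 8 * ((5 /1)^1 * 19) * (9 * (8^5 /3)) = 4706795873 /63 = 74711045.60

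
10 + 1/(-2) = 19/2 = 9.50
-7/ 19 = -0.37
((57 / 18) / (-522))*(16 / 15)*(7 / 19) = -28 / 11745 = -0.00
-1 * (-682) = 682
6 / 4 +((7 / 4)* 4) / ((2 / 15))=54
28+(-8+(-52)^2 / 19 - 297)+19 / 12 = -30347 / 228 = -133.10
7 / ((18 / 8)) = 28 / 9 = 3.11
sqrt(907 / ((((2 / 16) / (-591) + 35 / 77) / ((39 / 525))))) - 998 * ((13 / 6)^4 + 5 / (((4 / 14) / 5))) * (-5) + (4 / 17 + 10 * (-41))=546196.08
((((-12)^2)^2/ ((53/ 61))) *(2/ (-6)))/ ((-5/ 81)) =34152192/ 265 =128876.20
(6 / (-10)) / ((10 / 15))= -9 / 10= -0.90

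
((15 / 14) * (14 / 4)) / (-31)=-15 / 124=-0.12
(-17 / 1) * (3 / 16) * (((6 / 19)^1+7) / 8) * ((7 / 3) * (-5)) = 82705 / 2432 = 34.01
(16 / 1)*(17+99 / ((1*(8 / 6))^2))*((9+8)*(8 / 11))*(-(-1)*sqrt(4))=316336 / 11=28757.82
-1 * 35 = -35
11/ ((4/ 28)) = 77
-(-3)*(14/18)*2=14/3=4.67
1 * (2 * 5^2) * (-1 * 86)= -4300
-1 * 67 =-67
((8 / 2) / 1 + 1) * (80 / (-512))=-25 / 32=-0.78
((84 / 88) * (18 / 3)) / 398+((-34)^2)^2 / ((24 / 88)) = 64355269277 / 13134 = 4899898.68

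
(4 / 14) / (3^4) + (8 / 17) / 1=4570 / 9639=0.47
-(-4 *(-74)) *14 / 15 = -4144 / 15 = -276.27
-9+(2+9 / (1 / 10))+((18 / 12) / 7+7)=1263 / 14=90.21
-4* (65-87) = 88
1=1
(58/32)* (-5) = -145/16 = -9.06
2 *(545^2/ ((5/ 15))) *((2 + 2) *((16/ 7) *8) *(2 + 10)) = 10949529600/ 7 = 1564218514.29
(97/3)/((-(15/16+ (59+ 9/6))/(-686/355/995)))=1064672/1041660525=0.00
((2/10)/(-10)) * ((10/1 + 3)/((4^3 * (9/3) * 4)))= -13/38400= -0.00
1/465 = 0.00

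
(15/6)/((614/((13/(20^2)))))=13/98240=0.00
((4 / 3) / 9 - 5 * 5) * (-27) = 671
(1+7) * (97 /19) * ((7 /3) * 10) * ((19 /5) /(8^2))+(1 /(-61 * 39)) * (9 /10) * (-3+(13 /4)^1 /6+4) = 10768829 /190320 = 56.58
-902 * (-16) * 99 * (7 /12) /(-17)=-833448 /17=-49026.35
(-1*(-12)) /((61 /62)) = 744 /61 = 12.20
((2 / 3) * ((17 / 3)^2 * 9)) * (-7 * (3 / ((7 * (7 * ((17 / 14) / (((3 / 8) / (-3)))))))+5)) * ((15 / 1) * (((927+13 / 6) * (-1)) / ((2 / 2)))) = 1126400875 / 12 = 93866739.58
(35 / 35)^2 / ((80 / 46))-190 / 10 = -737 / 40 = -18.42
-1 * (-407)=407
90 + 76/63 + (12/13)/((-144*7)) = 298789/3276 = 91.21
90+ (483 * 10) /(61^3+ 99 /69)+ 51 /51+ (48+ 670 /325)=23937432787 /169669370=141.08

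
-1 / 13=-0.08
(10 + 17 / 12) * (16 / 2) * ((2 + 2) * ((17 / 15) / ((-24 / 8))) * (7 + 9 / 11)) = -1079.02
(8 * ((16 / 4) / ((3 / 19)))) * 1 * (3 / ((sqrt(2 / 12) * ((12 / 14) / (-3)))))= -2128 * sqrt(6)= -5212.51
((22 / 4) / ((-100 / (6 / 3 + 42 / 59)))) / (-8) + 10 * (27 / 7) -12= 26.59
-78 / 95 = -0.82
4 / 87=0.05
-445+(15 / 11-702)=-12602 / 11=-1145.64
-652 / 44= -163 / 11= -14.82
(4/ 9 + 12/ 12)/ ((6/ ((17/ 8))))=221/ 432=0.51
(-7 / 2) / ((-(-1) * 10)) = -7 / 20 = -0.35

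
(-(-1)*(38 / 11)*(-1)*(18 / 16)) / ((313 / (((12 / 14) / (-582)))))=171 / 9351188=0.00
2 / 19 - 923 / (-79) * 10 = 175528 / 1501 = 116.94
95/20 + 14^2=200.75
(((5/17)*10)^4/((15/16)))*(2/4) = 10000000/250563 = 39.91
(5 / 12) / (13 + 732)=1 / 1788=0.00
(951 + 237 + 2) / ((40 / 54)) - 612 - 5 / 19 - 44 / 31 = 1169539 / 1178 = 992.82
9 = 9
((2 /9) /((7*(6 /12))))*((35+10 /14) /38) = 500 /8379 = 0.06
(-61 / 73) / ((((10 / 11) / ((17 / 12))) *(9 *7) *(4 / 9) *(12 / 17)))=-193919 / 2943360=-0.07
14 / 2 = 7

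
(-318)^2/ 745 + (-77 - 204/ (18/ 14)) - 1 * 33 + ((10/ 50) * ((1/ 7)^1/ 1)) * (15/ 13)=-27029213/ 203385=-132.90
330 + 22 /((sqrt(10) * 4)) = 11 * sqrt(10) /20 + 330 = 331.74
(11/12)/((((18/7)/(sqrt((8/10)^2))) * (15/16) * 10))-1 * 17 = -171817/10125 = -16.97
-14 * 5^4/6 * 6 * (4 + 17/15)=-134750/3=-44916.67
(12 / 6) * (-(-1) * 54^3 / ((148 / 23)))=1810836 / 37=48941.51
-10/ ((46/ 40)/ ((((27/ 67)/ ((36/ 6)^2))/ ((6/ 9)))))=-225/ 1541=-0.15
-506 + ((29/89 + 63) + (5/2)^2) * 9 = 42785/356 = 120.18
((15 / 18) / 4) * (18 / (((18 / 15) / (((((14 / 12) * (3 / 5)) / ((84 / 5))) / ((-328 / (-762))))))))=3175 / 10496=0.30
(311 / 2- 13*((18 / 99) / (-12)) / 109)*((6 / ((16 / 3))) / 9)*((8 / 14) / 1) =279670 / 25179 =11.11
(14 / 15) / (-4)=-7 / 30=-0.23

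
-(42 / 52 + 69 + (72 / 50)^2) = -1168071 / 16250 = -71.88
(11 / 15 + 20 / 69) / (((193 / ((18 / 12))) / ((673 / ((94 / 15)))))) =712707 / 834532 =0.85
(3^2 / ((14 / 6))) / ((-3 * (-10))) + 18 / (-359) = 1971 / 25130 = 0.08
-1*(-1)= 1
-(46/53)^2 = -2116/2809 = -0.75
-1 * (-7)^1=7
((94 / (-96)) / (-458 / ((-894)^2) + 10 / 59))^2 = 34110440056234161 / 1015145751267904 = 33.60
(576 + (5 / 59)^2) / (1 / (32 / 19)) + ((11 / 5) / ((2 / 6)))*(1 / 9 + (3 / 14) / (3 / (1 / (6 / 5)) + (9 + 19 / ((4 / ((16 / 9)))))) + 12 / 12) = 2571470882719 / 2630612586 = 977.52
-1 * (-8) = 8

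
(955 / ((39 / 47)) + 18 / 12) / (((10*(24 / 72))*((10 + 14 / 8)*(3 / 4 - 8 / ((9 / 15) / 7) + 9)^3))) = -155324736 / 3082577567485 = -0.00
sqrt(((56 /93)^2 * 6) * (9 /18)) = 56 * sqrt(3) /93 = 1.04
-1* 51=-51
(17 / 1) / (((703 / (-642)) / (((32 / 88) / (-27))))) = 14552 / 69597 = 0.21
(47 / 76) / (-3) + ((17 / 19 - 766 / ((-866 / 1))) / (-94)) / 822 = -43684909 / 211894612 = -0.21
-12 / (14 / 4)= -24 / 7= -3.43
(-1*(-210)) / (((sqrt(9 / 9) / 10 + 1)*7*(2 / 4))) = 600 / 11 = 54.55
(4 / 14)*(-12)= -24 / 7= -3.43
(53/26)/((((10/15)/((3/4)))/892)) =106371/52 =2045.60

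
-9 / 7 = -1.29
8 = 8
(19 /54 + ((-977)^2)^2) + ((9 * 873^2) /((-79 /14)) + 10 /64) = 62189706793442521 /68256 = 911124396293.99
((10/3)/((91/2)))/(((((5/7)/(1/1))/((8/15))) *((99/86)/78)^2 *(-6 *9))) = -6153472/1323135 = -4.65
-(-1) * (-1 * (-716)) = 716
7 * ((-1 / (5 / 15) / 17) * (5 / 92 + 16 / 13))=-32277 / 20332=-1.59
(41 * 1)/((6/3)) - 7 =27/2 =13.50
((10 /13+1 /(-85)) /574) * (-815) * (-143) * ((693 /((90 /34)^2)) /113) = 31182063 /231650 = 134.61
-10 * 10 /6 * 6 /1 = -100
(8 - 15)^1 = -7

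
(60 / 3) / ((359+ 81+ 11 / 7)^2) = 980 / 9554281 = 0.00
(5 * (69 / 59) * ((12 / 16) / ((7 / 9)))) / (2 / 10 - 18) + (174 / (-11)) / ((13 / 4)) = -5.18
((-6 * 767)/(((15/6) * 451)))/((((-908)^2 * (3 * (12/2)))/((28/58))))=-5369/40436867460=-0.00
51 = 51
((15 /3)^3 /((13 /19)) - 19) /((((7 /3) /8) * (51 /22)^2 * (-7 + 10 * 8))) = 1177088 /822783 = 1.43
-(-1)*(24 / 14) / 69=4 / 161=0.02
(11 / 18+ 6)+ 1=137 / 18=7.61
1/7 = 0.14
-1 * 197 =-197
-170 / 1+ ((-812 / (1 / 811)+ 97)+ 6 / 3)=-658603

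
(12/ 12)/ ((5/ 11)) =2.20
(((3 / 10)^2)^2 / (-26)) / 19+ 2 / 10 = 987919 / 4940000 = 0.20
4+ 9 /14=65 /14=4.64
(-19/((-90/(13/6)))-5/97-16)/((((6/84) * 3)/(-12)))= 11435494/13095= 873.27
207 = 207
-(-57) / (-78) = -19 / 26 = -0.73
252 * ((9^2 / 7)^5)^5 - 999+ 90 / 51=315411042687990934594314208168683603298947380124459 / 3256880933469629044817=96844511399431604339227490000.00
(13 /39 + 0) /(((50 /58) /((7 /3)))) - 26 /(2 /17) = -49522 /225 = -220.10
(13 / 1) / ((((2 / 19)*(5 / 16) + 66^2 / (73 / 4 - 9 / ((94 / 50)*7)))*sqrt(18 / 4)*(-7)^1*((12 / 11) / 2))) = -251235556*sqrt(2) / 54901663551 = -0.01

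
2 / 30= 1 / 15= 0.07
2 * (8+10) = 36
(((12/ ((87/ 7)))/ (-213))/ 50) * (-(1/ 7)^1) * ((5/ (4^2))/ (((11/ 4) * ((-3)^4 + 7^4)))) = 1/ 1686444540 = 0.00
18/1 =18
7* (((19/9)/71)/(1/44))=5852/639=9.16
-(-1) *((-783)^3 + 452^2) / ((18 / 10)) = -2399221915 / 9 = -266580212.78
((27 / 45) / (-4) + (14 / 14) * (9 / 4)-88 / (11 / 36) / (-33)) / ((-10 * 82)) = -1191 / 90200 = -0.01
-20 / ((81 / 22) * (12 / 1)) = -110 / 243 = -0.45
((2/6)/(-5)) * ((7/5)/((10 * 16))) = -7/12000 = -0.00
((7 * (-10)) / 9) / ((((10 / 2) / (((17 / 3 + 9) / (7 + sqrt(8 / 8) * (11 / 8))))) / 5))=-24640 / 1809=-13.62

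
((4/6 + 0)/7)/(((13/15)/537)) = 5370/91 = 59.01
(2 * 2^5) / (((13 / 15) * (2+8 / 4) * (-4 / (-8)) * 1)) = 36.92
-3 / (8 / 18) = -27 / 4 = -6.75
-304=-304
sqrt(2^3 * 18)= 12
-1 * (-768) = 768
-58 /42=-29 /21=-1.38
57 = 57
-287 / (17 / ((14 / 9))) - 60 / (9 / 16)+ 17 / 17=-20185 / 153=-131.93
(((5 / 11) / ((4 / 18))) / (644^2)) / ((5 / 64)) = 18 / 285131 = 0.00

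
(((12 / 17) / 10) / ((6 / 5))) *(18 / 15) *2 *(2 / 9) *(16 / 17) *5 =128 / 867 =0.15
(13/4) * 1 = 13/4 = 3.25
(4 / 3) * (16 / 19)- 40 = -2216 / 57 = -38.88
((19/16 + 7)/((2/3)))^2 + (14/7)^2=158545/1024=154.83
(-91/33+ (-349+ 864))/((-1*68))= -4226/561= -7.53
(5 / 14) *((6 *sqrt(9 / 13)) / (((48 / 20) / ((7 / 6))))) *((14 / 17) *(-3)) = -525 *sqrt(13) / 884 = -2.14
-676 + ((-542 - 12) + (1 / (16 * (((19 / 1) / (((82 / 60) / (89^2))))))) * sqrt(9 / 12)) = -1230.00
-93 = -93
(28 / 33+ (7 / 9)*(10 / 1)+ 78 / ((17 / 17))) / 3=8576 / 297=28.88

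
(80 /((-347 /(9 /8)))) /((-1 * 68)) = 0.00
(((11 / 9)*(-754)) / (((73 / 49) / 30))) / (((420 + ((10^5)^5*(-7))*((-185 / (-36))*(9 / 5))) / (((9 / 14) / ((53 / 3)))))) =2871 / 2752942307692307692307690522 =0.00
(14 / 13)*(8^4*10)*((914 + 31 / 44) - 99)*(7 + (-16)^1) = -46308003840 / 143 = -323832194.69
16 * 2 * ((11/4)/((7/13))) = 1144/7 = 163.43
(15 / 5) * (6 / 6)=3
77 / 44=1.75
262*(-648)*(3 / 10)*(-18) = 4583952 / 5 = 916790.40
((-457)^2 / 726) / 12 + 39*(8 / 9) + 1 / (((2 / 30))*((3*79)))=40401895 / 688248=58.70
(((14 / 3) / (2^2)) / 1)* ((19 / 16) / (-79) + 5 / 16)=329 / 948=0.35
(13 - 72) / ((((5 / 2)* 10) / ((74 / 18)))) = -2183 / 225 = -9.70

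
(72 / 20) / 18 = 1 / 5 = 0.20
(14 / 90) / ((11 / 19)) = 133 / 495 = 0.27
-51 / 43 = -1.19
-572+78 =-494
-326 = -326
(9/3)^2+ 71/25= 296/25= 11.84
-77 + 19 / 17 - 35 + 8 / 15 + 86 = -24.35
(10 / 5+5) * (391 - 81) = 2170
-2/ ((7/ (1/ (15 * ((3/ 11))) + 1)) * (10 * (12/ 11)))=-22/ 675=-0.03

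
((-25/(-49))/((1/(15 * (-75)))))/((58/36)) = -506250/1421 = -356.26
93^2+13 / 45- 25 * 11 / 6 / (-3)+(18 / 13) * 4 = 3381341 / 390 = 8670.11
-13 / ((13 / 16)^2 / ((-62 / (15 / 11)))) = 174592 / 195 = 895.34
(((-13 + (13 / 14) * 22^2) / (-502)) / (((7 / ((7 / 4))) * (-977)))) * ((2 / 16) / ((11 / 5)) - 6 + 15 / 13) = -1287565 / 1208478656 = -0.00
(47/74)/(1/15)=705/74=9.53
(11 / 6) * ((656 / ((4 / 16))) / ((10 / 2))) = 14432 / 15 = 962.13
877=877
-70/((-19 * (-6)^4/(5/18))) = 175/221616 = 0.00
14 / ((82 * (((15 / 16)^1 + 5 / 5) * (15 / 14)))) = 1568 / 19065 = 0.08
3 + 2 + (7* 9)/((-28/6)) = -8.50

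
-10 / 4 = -5 / 2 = -2.50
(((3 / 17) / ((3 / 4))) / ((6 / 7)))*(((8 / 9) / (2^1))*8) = 448 / 459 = 0.98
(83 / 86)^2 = 6889 / 7396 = 0.93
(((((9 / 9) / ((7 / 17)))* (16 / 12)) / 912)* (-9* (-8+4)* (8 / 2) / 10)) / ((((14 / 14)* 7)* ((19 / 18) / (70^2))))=12240 / 361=33.91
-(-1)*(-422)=-422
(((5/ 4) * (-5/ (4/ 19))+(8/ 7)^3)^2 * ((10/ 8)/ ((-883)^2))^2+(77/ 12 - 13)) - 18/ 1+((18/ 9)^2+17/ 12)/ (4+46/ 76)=-34285415135307821484731/ 1464741568313117265920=-23.41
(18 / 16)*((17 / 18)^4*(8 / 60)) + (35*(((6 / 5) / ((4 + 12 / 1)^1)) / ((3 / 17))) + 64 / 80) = 11053513 / 699840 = 15.79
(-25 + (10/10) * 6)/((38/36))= -18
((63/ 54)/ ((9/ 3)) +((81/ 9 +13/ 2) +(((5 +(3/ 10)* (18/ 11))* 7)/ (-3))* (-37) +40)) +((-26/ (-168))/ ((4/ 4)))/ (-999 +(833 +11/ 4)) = 1199058004/ 2262645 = 529.94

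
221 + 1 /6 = 1327 /6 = 221.17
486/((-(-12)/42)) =1701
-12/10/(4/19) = -57/10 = -5.70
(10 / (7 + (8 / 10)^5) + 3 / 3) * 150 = 2707450 / 7633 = 354.70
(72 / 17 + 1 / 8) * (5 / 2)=2965 / 272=10.90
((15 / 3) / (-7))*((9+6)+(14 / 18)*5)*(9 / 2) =-425 / 7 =-60.71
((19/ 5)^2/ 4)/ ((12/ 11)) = 3971/ 1200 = 3.31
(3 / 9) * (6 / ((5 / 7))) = 14 / 5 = 2.80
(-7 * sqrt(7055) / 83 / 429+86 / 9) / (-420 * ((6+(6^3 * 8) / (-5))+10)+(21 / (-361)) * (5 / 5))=31046 / 449765379-361 * sqrt(7055) / 254203108731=0.00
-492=-492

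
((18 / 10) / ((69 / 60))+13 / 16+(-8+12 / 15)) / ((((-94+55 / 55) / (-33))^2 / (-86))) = 46166219 / 884120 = 52.22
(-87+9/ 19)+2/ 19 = -1642/ 19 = -86.42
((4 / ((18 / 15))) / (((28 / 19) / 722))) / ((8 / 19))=651605 / 168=3878.60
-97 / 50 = -1.94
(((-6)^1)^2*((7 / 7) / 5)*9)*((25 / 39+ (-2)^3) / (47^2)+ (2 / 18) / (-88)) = -188073 / 631774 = -0.30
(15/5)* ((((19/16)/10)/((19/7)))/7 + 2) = 963/160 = 6.02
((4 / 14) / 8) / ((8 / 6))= 3 / 112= 0.03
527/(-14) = -527/14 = -37.64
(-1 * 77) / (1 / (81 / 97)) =-6237 / 97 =-64.30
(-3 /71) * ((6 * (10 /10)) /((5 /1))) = -18 /355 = -0.05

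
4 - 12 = -8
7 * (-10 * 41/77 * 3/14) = -615/77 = -7.99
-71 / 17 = -4.18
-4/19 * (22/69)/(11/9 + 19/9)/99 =-4/19665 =-0.00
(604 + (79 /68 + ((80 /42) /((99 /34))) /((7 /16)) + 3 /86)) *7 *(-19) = -490514303225 /6078996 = -80690.02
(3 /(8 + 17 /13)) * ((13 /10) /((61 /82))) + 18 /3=242217 /36905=6.56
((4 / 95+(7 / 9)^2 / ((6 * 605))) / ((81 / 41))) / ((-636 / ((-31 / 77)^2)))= -1860948631 / 341270560234296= -0.00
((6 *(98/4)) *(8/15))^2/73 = 153664/1825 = 84.20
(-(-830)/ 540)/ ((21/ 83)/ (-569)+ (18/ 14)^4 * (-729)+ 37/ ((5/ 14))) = -47057691205/ 57817236614436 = -0.00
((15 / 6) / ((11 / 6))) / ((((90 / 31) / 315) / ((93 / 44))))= 302715 / 968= 312.72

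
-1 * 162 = -162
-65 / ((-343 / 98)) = 130 / 7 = 18.57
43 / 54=0.80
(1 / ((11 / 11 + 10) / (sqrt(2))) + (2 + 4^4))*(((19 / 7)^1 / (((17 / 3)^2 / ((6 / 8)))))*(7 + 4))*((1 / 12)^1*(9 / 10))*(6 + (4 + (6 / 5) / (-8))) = 303183*sqrt(2) / 6473600 + 430216677 / 3236800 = 132.98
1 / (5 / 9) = 9 / 5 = 1.80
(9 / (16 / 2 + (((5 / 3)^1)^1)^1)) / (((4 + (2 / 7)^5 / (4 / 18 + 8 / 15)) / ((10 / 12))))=12857355 / 66328568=0.19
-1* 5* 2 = -10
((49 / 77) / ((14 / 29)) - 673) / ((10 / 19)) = -280763 / 220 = -1276.20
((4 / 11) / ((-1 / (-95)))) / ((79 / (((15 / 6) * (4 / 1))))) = 3800 / 869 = 4.37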